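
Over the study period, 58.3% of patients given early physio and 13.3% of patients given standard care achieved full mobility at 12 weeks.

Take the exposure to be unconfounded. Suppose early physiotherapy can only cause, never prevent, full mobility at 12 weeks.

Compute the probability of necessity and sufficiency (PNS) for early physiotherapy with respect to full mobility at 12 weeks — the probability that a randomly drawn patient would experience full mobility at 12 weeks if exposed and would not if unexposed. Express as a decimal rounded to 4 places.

PNS ≈ 0.4500

p₁ = 0.583, p₀ = 0.133.
Under exogeneity and monotonicity, PNS = p₁ − p₀.
PNS = 0.583 − 0.133 = 0.45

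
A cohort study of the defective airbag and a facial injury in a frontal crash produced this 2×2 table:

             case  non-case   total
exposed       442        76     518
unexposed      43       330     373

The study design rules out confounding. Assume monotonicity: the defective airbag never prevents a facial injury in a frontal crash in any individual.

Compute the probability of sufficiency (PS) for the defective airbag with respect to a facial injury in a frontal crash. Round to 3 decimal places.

PS ≈ 0.834

p₁ = P(outcome | exposed) = 442/518 = 0.85328
p₀ = P(outcome | unexposed) = 43/373 = 0.11528
Under exogeneity and monotonicity, PS = (p₁ − p₀)/(1 − p₀).
PS = (0.85328 − 0.11528) / 0.88472 ≈ 0.8342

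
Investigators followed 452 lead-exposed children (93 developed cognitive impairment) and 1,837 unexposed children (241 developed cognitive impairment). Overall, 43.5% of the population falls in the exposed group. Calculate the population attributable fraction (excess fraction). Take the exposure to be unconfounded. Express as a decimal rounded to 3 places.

p₁ = P(outcome | exposed) = 93/452 = 0.20575
p₀ = P(outcome | unexposed) = 241/1837 = 0.13119
Overall risk P(Y=1) = π·p₁ + (1−π)·p₀ = 0.435×0.20575 + 0.565×0.13119 = 0.16363.
Under exogeneity, PAF = [P(Y=1) − p₀] / P(Y=1).
PAF = (0.16363 − 0.13119) / 0.16363 ≈ 0.1982

PAF ≈ 0.198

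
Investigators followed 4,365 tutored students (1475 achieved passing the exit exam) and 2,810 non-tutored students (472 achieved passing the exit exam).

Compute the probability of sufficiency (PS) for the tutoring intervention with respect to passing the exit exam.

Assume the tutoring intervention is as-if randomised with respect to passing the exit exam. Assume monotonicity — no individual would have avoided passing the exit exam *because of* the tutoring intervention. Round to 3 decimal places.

p₁ = P(outcome | exposed) = 1475/4365 = 0.33792
p₀ = P(outcome | unexposed) = 472/2810 = 0.16797
Under exogeneity and monotonicity, PS = (p₁ − p₀) / (1 − p₀).
PS = (0.33792 − 0.16797) / (1 − 0.16797) = 0.16994 / 0.83203 ≈ 0.2043

PS ≈ 0.204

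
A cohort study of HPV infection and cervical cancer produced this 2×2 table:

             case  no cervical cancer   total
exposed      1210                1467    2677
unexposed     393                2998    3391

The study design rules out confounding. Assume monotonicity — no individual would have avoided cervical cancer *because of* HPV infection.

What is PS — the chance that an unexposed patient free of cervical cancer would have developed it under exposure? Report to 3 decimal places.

p₁ = P(outcome | exposed) = 1210/2677 = 0.452
p₀ = P(outcome | unexposed) = 393/3391 = 0.1159
Under exogeneity and monotonicity, PS = (p₁ − p₀)/(1 − p₀).
PS = (0.452 − 0.1159) / 0.8841 ≈ 0.3802

PS ≈ 0.380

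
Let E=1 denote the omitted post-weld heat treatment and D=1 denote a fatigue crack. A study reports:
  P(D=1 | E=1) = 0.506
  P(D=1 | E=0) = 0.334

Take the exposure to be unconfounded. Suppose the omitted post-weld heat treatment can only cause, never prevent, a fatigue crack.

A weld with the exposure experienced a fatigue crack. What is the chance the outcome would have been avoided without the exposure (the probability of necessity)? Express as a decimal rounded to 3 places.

Let p₁ = 0.506, p₀ = 0.334.
Under exogeneity and monotonicity, PN = (p₁ − p₀) / p₁.
PN = (0.506 − 0.334) / 0.506 = 0.172 / 0.506 ≈ 0.3399

PN ≈ 0.340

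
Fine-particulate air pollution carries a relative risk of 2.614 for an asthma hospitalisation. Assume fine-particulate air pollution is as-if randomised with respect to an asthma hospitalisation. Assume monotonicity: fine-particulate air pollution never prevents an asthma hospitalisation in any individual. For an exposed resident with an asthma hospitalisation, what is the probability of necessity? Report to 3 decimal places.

PN ≈ 0.617

Under exogeneity and monotonicity, PN = (RR − 1) / RR = 1 − 1/RR.
PN = (2.614 − 1) / 2.614 = 1.614 / 2.614 ≈ 0.6174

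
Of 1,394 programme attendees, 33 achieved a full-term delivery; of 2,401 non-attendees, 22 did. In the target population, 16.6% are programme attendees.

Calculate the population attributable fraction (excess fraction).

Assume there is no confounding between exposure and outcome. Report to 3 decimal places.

p₁ = P(outcome | exposed) = 33/1394 = 0.023673
p₀ = P(outcome | unexposed) = 22/2401 = 0.0091628
Overall risk P(Y=1) = π·p₁ + (1−π)·p₀ = 0.166×0.023673 + 0.834×0.0091628 = 0.011572.
Under exogeneity, PAF = [P(Y=1) − p₀] / P(Y=1).
PAF = (0.011572 − 0.0091628) / 0.011572 ≈ 0.2082

PAF ≈ 0.208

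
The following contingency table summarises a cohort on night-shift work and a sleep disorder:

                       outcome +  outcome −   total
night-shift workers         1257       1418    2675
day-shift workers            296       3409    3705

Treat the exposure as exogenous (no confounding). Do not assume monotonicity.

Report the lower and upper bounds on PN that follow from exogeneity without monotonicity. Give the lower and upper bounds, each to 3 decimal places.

p₁ = P(outcome | exposed) = 1257/2675 = 0.46991
p₀ = P(outcome | unexposed) = 296/3705 = 0.079892
Under exogeneity alone the bounds on PN are max{0,(p₁−p₀)/p₁} ≤ PN ≤ min{1,(1−p₀)/p₁}.
  lower = (p₁ − p₀)/p₁ = 0.39001 / 0.46991 ≈ 0.8300
  upper = min{1, (1 − p₀)/p₁} = 0.92011 / 0.46991 ≈ 1.9581 → capped at 1

0.830 ≤ PN ≤ 1.000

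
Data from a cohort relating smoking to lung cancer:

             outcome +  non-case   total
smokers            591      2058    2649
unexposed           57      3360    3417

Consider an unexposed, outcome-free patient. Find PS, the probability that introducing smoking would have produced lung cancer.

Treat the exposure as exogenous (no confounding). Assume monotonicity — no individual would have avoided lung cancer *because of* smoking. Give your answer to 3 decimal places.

p₁ = P(outcome | exposed) = 591/2649 = 0.2231
p₀ = P(outcome | unexposed) = 57/3417 = 0.016681
Under exogeneity and monotonicity, PS = (p₁ − p₀)/(1 − p₀).
PS = (0.2231 − 0.016681) / 0.98332 ≈ 0.2099

PS ≈ 0.210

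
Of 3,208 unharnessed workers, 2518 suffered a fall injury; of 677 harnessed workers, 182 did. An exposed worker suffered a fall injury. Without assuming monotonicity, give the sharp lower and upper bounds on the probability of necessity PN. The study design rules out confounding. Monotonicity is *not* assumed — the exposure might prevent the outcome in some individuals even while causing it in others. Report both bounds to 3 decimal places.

0.657 ≤ PN ≤ 0.932

p₁ = P(outcome | exposed) = 2518/3208 = 0.78491
p₀ = P(outcome | unexposed) = 182/677 = 0.26883
Under exogeneity alone the bounds on PN are max{0,(p₁−p₀)/p₁} ≤ PN ≤ min{1,(1−p₀)/p₁}.
  lower = (p₁ − p₀)/p₁ = 0.51608 / 0.78491 ≈ 0.6575
  upper = min{1, (1 − p₀)/p₁} = 0.73117 / 0.78491 ≈ 0.9315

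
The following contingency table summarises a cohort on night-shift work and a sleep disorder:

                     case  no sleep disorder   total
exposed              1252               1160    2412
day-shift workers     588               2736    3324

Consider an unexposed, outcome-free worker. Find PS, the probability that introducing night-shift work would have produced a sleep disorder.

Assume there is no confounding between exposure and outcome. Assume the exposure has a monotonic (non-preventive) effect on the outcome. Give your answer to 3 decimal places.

p₁ = P(outcome | exposed) = 1252/2412 = 0.51907
p₀ = P(outcome | unexposed) = 588/3324 = 0.1769
Under exogeneity and monotonicity, PS = (p₁ − p₀)/(1 − p₀).
PS = (0.51907 − 0.1769) / 0.8231 ≈ 0.4157

PS ≈ 0.416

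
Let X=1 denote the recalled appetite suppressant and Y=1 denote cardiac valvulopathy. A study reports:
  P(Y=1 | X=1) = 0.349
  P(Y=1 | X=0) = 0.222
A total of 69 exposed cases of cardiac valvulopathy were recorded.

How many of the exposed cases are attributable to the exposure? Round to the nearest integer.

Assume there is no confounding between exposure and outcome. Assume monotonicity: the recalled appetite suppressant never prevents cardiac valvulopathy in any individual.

about 25 cases

Let p₁ = 0.349, p₀ = 0.222.
PN = (p₁ − p₀)/p₁ = (0.349 − 0.222) / 0.349 ≈ 0.36390.
Attributable cases ≈ PN × (exposed cases) = 0.36390 × 69 ≈ 25.11.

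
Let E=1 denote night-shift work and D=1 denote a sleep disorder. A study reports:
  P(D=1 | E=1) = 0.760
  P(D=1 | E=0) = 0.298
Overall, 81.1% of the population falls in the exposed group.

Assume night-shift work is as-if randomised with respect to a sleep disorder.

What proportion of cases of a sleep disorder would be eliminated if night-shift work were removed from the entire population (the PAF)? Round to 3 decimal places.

Let p₁ = 0.76, p₀ = 0.298.
Overall risk P(Y=1) = π·p₁ + (1−π)·p₀ = 0.811×0.76 + 0.189×0.298 = 0.67268.
Under exogeneity, PAF = [P(Y=1) − p₀] / P(Y=1).
PAF = (0.67268 − 0.298) / 0.67268 ≈ 0.5570

PAF ≈ 0.557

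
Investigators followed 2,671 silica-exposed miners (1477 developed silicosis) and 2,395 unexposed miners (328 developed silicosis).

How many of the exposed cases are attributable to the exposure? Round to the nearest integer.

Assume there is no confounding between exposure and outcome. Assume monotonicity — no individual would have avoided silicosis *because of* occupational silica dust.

p₁ = P(outcome | exposed) = 1477/2671 = 0.55298
p₀ = P(outcome | unexposed) = 328/2395 = 0.13695
PN = (p₁ − p₀)/p₁ = (0.55298 − 0.13695) / 0.55298 ≈ 0.75234.
Attributable cases ≈ PN × (exposed cases) = 0.75234 × 1477 ≈ 1111.20.

about 1111 cases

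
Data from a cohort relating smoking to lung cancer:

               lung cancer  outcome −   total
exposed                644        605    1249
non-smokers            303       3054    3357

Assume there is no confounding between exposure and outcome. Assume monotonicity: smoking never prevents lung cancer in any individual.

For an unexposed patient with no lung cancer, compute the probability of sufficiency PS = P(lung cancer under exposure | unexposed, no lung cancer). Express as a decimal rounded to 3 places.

PS ≈ 0.468

p₁ = P(outcome | exposed) = 644/1249 = 0.51561
p₀ = P(outcome | unexposed) = 303/3357 = 0.090259
Under exogeneity and monotonicity, PS = (p₁ − p₀)/(1 − p₀).
PS = (0.51561 − 0.090259) / 0.90974 ≈ 0.4676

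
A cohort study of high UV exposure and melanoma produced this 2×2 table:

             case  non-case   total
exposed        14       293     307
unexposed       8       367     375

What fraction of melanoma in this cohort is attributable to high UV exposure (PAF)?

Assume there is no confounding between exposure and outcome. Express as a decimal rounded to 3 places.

PAF ≈ 0.339

p₁ = P(outcome | exposed) = 14/307 = 0.045603
p₀ = P(outcome | unexposed) = 8/375 = 0.021333
Exposure prevalence π = 307/682 = 0.45015; overall risk P(Y=1) = 0.032258.
Under exogeneity, PAF = [P(Y=1) − p₀]/P(Y=1).
PAF = (0.032258 − 0.021333) / 0.032258 ≈ 0.3387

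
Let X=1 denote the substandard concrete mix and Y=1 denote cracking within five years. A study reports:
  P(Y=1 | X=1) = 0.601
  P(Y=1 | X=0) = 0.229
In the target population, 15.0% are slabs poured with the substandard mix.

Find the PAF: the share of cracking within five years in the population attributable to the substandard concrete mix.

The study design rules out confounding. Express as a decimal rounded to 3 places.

PAF ≈ 0.196

Let p₁ = 0.601, p₀ = 0.229.
Overall risk P(Y=1) = π·p₁ + (1−π)·p₀ = 0.15×0.601 + 0.85×0.229 = 0.2848.
Under exogeneity, PAF = [P(Y=1) − p₀] / P(Y=1).
PAF = (0.2848 − 0.229) / 0.2848 ≈ 0.1959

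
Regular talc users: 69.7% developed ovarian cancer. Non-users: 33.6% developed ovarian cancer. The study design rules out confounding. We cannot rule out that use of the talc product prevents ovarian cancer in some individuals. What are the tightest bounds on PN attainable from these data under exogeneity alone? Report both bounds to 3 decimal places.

0.518 ≤ PN ≤ 0.953

p₁ = 0.697, p₀ = 0.336.
Under exogeneity alone the bounds on PN are max{0,(p₁−p₀)/p₁} ≤ PN ≤ min{1,(1−p₀)/p₁}.
  lower = (p₁ − p₀)/p₁ = 0.361 / 0.697 ≈ 0.5179
  upper = min{1, (1 − p₀)/p₁} = 0.664 / 0.697 ≈ 0.9527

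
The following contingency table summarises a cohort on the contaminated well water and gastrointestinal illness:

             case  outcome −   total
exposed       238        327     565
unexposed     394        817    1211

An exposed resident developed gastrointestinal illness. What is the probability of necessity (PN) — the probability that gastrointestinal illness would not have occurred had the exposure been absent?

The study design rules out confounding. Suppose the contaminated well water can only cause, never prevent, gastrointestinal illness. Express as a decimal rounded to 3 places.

p₁ = P(outcome | exposed) = 238/565 = 0.42124
p₀ = P(outcome | unexposed) = 394/1211 = 0.32535
Under exogeneity and monotonicity, PN = (p₁ − p₀)/p₁.
PN = (0.42124 − 0.32535) / 0.42124 ≈ 0.2276

PN ≈ 0.228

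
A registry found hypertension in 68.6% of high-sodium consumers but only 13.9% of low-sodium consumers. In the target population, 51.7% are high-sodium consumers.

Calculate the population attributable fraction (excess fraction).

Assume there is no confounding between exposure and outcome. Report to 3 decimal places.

PAF ≈ 0.670

p₁ = 0.686, p₀ = 0.139.
Overall risk P(Y=1) = π·p₁ + (1−π)·p₀ = 0.517×0.686 + 0.483×0.139 = 0.4218.
Under exogeneity, PAF = [P(Y=1) − p₀] / P(Y=1).
PAF = (0.4218 − 0.139) / 0.4218 ≈ 0.6705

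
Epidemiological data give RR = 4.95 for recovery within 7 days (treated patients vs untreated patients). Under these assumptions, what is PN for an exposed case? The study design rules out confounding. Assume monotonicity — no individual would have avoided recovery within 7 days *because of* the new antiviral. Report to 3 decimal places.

PN ≈ 0.798

Under exogeneity and monotonicity, PN = (RR − 1) / RR = 1 − 1/RR.
PN = (4.95 − 1) / 4.95 = 3.95 / 4.95 ≈ 0.7980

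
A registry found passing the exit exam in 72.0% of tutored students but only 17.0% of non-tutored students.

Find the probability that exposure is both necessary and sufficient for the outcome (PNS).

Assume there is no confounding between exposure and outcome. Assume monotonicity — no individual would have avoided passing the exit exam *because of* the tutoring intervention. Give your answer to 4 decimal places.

p₁ = 0.72, p₀ = 0.17.
Under exogeneity and monotonicity, PNS = p₁ − p₀.
PNS = 0.72 − 0.17 = 0.55

PNS ≈ 0.5500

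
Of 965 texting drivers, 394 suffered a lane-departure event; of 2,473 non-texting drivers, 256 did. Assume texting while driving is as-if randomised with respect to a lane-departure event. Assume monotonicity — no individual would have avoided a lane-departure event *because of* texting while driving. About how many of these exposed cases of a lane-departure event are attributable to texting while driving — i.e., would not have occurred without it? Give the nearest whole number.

about 294 cases

p₁ = P(outcome | exposed) = 394/965 = 0.40829
p₀ = P(outcome | unexposed) = 256/2473 = 0.10352
PN = (p₁ − p₀)/p₁ = (0.40829 − 0.10352) / 0.40829 ≈ 0.74646.
Attributable cases ≈ PN × (exposed cases) = 0.74646 × 394 ≈ 294.11.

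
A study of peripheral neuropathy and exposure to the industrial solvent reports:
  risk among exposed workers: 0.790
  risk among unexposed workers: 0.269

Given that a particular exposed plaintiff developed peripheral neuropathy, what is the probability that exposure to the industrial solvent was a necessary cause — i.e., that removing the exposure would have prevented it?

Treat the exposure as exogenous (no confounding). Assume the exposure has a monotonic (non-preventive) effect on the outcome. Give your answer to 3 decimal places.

PN ≈ 0.659

Let p₁ = 0.79, p₀ = 0.269.
Under exogeneity and monotonicity, PN = (p₁ − p₀) / p₁.
PN = (0.79 − 0.269) / 0.79 = 0.521 / 0.79 ≈ 0.6595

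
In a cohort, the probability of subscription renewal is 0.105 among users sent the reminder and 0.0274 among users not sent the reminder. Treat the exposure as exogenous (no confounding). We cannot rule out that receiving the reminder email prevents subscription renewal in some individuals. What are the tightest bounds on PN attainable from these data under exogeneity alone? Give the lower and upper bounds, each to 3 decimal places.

Let p₁ = 0.105, p₀ = 0.0274.
Under exogeneity alone the bounds on PN are max{0,(p₁−p₀)/p₁} ≤ PN ≤ min{1,(1−p₀)/p₁}.
  lower = (p₁ − p₀)/p₁ = 0.0776 / 0.105 ≈ 0.7390
  upper = min{1, (1 − p₀)/p₁} = 0.9726 / 0.105 ≈ 9.2629 → capped at 1

0.739 ≤ PN ≤ 1.000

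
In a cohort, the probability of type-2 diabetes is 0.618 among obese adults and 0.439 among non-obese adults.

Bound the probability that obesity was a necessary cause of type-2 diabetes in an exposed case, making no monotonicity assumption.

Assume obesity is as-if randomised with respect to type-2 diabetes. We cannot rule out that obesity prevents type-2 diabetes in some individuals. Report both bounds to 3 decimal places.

Let p₁ = 0.618, p₀ = 0.439.
Under exogeneity alone the bounds on PN are max{0,(p₁−p₀)/p₁} ≤ PN ≤ min{1,(1−p₀)/p₁}.
  lower = (p₁ − p₀)/p₁ = 0.179 / 0.618 ≈ 0.2896
  upper = min{1, (1 − p₀)/p₁} = 0.561 / 0.618 ≈ 0.9078

0.290 ≤ PN ≤ 0.908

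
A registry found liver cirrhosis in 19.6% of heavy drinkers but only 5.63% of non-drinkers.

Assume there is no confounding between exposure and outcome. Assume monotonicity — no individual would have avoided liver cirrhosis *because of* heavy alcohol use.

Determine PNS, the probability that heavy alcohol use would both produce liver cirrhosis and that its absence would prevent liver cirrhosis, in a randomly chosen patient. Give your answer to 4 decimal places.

p₁ = 0.196, p₀ = 0.0563.
Under exogeneity and monotonicity, PNS = p₁ − p₀.
PNS = 0.196 − 0.0563 = 0.1397

PNS ≈ 0.1397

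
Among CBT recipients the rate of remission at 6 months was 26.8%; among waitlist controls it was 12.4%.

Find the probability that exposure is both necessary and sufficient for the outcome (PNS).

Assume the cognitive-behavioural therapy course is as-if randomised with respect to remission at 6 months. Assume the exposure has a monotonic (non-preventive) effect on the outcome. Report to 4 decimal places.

PNS ≈ 0.1440

p₁ = 0.268, p₀ = 0.124.
Under exogeneity and monotonicity, PNS = p₁ − p₀.
PNS = 0.268 − 0.124 = 0.144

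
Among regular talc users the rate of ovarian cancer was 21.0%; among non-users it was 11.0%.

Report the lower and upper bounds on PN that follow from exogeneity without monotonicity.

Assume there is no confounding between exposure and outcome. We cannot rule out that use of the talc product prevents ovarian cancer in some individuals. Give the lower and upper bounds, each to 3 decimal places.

0.476 ≤ PN ≤ 1.000

p₁ = 0.21, p₀ = 0.11.
Under exogeneity alone the bounds on PN are max{0,(p₁−p₀)/p₁} ≤ PN ≤ min{1,(1−p₀)/p₁}.
  lower = (p₁ − p₀)/p₁ = 0.1 / 0.21 ≈ 0.4762
  upper = min{1, (1 − p₀)/p₁} = 0.89 / 0.21 ≈ 4.2381 → capped at 1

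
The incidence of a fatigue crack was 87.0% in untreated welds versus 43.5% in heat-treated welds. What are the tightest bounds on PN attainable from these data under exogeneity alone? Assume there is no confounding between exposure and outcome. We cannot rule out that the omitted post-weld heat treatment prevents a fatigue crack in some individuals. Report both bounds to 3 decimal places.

0.500 ≤ PN ≤ 0.649

p₁ = 0.87, p₀ = 0.435.
Under exogeneity alone the bounds on PN are max{0,(p₁−p₀)/p₁} ≤ PN ≤ min{1,(1−p₀)/p₁}.
  lower = (p₁ − p₀)/p₁ = 0.435 / 0.87 ≈ 0.5000
  upper = min{1, (1 − p₀)/p₁} = 0.565 / 0.87 ≈ 0.6494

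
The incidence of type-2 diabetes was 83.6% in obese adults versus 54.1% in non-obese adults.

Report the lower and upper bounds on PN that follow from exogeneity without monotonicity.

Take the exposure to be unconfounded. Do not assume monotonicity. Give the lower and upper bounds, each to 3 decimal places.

0.353 ≤ PN ≤ 0.549

p₁ = 0.836, p₀ = 0.541.
Under exogeneity alone the bounds on PN are max{0,(p₁−p₀)/p₁} ≤ PN ≤ min{1,(1−p₀)/p₁}.
  lower = (p₁ − p₀)/p₁ = 0.295 / 0.836 ≈ 0.3529
  upper = min{1, (1 − p₀)/p₁} = 0.459 / 0.836 ≈ 0.5490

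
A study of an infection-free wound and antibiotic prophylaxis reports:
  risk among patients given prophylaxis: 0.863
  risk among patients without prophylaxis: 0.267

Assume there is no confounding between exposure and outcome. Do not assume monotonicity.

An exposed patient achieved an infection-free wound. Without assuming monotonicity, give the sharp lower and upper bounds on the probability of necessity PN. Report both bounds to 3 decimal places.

0.691 ≤ PN ≤ 0.849

Let p₁ = 0.863, p₀ = 0.267.
Under exogeneity alone the bounds on PN are max{0,(p₁−p₀)/p₁} ≤ PN ≤ min{1,(1−p₀)/p₁}.
  lower = (p₁ − p₀)/p₁ = 0.596 / 0.863 ≈ 0.6906
  upper = min{1, (1 − p₀)/p₁} = 0.733 / 0.863 ≈ 0.8494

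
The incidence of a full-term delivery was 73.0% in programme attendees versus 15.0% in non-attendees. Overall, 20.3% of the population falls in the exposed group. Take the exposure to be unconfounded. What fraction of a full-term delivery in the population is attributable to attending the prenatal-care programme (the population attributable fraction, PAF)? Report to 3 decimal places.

p₁ = 0.73, p₀ = 0.15.
Overall risk P(Y=1) = π·p₁ + (1−π)·p₀ = 0.203×0.73 + 0.797×0.15 = 0.26774.
Under exogeneity, PAF = [P(Y=1) − p₀] / P(Y=1).
PAF = (0.26774 − 0.15) / 0.26774 ≈ 0.4398

PAF ≈ 0.440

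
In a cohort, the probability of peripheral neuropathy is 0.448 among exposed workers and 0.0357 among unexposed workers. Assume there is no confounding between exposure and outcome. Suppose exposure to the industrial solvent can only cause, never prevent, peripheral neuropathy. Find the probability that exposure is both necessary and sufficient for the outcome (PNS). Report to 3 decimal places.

PNS ≈ 0.412

Let p₁ = 0.448, p₀ = 0.0357.
Under exogeneity and monotonicity, PNS = p₁ − p₀.
PNS = 0.448 − 0.0357 = 0.4123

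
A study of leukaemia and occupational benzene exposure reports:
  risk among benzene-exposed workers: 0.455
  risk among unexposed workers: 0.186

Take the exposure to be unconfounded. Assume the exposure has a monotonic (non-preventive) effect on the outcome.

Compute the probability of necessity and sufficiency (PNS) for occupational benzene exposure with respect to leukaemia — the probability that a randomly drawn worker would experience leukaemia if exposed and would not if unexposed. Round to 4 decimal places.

Let p₁ = 0.455, p₀ = 0.186.
Under exogeneity and monotonicity, PNS = p₁ − p₀.
PNS = 0.455 − 0.186 = 0.269

PNS ≈ 0.2690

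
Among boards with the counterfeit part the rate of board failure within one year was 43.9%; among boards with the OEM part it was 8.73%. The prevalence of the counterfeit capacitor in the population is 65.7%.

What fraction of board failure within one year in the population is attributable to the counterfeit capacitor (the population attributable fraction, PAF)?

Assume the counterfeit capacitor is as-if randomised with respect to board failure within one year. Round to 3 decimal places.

PAF ≈ 0.726

p₁ = 0.439, p₀ = 0.0873.
Overall risk P(Y=1) = π·p₁ + (1−π)·p₀ = 0.657×0.439 + 0.343×0.0873 = 0.31837.
Under exogeneity, PAF = [P(Y=1) − p₀] / P(Y=1).
PAF = (0.31837 − 0.0873) / 0.31837 ≈ 0.7258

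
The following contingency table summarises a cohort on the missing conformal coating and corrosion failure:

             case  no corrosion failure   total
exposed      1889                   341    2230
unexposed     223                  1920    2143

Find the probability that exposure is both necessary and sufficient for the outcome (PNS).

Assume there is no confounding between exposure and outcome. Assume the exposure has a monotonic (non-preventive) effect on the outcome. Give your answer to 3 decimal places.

p₁ = P(outcome | exposed) = 1889/2230 = 0.84709
p₀ = P(outcome | unexposed) = 223/2143 = 0.10406
Under exogeneity and monotonicity, PNS = p₁ − p₀.
PNS = 0.84709 − 0.10406 = 0.74303

PNS ≈ 0.743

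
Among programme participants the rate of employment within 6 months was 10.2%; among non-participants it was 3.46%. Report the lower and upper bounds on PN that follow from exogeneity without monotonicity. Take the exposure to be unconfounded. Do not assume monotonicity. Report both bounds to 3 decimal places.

0.661 ≤ PN ≤ 1.000

p₁ = 0.102, p₀ = 0.0346.
Under exogeneity alone the bounds on PN are max{0,(p₁−p₀)/p₁} ≤ PN ≤ min{1,(1−p₀)/p₁}.
  lower = (p₁ − p₀)/p₁ = 0.0674 / 0.102 ≈ 0.6608
  upper = min{1, (1 − p₀)/p₁} = 0.9654 / 0.102 ≈ 9.4647 → capped at 1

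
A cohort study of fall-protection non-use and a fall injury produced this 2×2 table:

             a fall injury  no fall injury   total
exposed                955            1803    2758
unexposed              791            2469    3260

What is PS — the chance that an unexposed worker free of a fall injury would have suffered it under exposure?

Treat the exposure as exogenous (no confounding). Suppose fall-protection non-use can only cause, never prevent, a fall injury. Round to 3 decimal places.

PS ≈ 0.137

p₁ = P(outcome | exposed) = 955/2758 = 0.34627
p₀ = P(outcome | unexposed) = 791/3260 = 0.24264
Under exogeneity and monotonicity, PS = (p₁ − p₀)/(1 − p₀).
PS = (0.34627 − 0.24264) / 0.75736 ≈ 0.1368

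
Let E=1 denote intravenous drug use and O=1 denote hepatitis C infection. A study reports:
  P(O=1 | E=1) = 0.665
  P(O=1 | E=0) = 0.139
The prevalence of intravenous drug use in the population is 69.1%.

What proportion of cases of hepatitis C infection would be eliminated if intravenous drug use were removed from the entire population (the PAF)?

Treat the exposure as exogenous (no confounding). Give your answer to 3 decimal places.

Let p₁ = 0.665, p₀ = 0.139.
Overall risk P(Y=1) = π·p₁ + (1−π)·p₀ = 0.691×0.665 + 0.309×0.139 = 0.50247.
Under exogeneity, PAF = [P(Y=1) − p₀] / P(Y=1).
PAF = (0.50247 − 0.139) / 0.50247 ≈ 0.7234

PAF ≈ 0.723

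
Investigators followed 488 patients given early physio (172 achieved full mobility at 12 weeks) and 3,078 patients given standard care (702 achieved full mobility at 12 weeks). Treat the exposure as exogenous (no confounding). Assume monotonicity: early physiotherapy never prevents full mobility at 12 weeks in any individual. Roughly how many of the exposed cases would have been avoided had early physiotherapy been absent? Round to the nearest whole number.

p₁ = P(outcome | exposed) = 172/488 = 0.35246
p₀ = P(outcome | unexposed) = 702/3078 = 0.22807
PN = (p₁ − p₀)/p₁ = (0.35246 − 0.22807) / 0.35246 ≈ 0.35292.
Attributable cases ≈ PN × (exposed cases) = 0.35292 × 172 ≈ 60.70.

about 61 cases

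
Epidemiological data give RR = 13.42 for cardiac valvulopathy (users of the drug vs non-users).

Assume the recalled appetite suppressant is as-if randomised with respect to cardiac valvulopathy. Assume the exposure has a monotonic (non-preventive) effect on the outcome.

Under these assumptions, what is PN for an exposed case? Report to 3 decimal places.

PN ≈ 0.925

Under exogeneity and monotonicity, PN = (RR − 1) / RR = 1 − 1/RR.
PN = (13.42 − 1) / 13.42 = 12.42 / 13.42 ≈ 0.9255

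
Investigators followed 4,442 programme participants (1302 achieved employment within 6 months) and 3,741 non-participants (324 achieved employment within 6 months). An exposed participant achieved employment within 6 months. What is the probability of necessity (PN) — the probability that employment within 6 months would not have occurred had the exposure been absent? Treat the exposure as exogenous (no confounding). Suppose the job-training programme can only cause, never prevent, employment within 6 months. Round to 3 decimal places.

PN ≈ 0.705

p₁ = P(outcome | exposed) = 1302/4442 = 0.29311
p₀ = P(outcome | unexposed) = 324/3741 = 0.086608
Under exogeneity and monotonicity, PN = (p₁ − p₀) / p₁.
PN = (0.29311 − 0.086608) / 0.29311 = 0.2065 / 0.29311 ≈ 0.7045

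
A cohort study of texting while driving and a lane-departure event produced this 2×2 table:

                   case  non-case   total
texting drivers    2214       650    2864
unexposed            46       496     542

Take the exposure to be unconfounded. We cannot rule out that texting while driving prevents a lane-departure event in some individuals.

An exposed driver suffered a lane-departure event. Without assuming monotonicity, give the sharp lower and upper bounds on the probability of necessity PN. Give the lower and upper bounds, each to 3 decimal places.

0.890 ≤ PN ≤ 1.000

p₁ = P(outcome | exposed) = 2214/2864 = 0.77304
p₀ = P(outcome | unexposed) = 46/542 = 0.084871
Under exogeneity alone the bounds on PN are max{0,(p₁−p₀)/p₁} ≤ PN ≤ min{1,(1−p₀)/p₁}.
  lower = (p₁ − p₀)/p₁ = 0.68817 / 0.77304 ≈ 0.8902
  upper = min{1, (1 − p₀)/p₁} = 0.91513 / 0.77304 ≈ 1.1838 → capped at 1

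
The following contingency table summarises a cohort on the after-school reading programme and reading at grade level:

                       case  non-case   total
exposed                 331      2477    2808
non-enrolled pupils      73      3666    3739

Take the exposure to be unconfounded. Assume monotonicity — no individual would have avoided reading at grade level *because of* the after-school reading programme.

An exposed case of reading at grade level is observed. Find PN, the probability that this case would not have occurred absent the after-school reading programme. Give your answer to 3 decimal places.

PN ≈ 0.834

p₁ = P(outcome | exposed) = 331/2808 = 0.11788
p₀ = P(outcome | unexposed) = 73/3739 = 0.019524
Under exogeneity and monotonicity, PN = (p₁ − p₀) / p₁.
PN = (0.11788 − 0.019524) / 0.11788 = 0.098354 / 0.11788 ≈ 0.8344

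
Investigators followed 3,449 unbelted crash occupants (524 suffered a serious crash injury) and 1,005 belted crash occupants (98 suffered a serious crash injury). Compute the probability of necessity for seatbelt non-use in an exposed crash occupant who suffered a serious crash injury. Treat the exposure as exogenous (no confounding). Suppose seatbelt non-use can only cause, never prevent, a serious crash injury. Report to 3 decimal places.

p₁ = P(outcome | exposed) = 524/3449 = 0.15193
p₀ = P(outcome | unexposed) = 98/1005 = 0.097512
Under exogeneity and monotonicity, PN = (p₁ − p₀) / p₁.
PN = (0.15193 − 0.097512) / 0.15193 = 0.054416 / 0.15193 ≈ 0.3582

PN ≈ 0.358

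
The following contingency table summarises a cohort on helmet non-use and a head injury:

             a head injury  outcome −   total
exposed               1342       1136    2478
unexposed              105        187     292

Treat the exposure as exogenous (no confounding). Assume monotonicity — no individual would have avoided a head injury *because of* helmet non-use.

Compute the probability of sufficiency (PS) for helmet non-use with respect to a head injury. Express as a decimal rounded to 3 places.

PS ≈ 0.284

p₁ = P(outcome | exposed) = 1342/2478 = 0.54157
p₀ = P(outcome | unexposed) = 105/292 = 0.35959
Under exogeneity and monotonicity, PS = (p₁ − p₀)/(1 − p₀).
PS = (0.54157 − 0.35959) / 0.64041 ≈ 0.2842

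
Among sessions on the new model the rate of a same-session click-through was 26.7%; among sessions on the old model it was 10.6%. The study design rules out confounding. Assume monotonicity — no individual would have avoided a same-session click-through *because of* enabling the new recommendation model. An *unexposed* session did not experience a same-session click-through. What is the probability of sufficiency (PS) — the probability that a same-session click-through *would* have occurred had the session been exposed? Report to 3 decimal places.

PS ≈ 0.180

p₁ = 0.267, p₀ = 0.106.
Under exogeneity and monotonicity, PS = (p₁ − p₀) / (1 − p₀).
PS = (0.267 − 0.106) / (1 − 0.106) = 0.161 / 0.894 ≈ 0.1801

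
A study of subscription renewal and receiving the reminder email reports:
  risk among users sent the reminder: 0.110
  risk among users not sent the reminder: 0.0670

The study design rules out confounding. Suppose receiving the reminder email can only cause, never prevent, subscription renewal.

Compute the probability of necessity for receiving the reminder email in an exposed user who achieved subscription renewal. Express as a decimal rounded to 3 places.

PN ≈ 0.391

Let p₁ = 0.11, p₀ = 0.067.
Under exogeneity and monotonicity, PN = (p₁ − p₀) / p₁.
PN = (0.11 − 0.067) / 0.11 = 0.043 / 0.11 ≈ 0.3909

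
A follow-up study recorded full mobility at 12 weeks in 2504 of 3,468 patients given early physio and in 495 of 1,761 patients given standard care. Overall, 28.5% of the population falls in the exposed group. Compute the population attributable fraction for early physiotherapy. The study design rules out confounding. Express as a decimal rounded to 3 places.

p₁ = P(outcome | exposed) = 2504/3468 = 0.72203
p₀ = P(outcome | unexposed) = 495/1761 = 0.28109
Overall risk P(Y=1) = π·p₁ + (1−π)·p₀ = 0.285×0.72203 + 0.715×0.28109 = 0.40676.
Under exogeneity, PAF = [P(Y=1) − p₀] / P(Y=1).
PAF = (0.40676 − 0.28109) / 0.40676 ≈ 0.3089

PAF ≈ 0.309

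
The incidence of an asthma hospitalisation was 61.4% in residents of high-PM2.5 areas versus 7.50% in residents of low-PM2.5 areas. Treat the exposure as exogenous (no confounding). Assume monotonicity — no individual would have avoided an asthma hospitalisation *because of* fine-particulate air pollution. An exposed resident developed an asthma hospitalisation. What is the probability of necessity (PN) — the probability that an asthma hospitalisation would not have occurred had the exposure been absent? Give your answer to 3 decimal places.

PN ≈ 0.878

p₁ = 0.614, p₀ = 0.075.
Under exogeneity and monotonicity, PN = (p₁ − p₀) / p₁.
PN = (0.614 − 0.075) / 0.614 = 0.539 / 0.614 ≈ 0.8779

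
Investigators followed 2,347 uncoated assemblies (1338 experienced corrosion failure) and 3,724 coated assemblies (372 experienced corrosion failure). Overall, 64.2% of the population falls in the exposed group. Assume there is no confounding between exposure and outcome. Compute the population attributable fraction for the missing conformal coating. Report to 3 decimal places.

p₁ = P(outcome | exposed) = 1338/2347 = 0.57009
p₀ = P(outcome | unexposed) = 372/3724 = 0.099893
Overall risk P(Y=1) = π·p₁ + (1−π)·p₀ = 0.642×0.57009 + 0.358×0.099893 = 0.40176.
Under exogeneity, PAF = [P(Y=1) − p₀] / P(Y=1).
PAF = (0.40176 − 0.099893) / 0.40176 ≈ 0.7514

PAF ≈ 0.751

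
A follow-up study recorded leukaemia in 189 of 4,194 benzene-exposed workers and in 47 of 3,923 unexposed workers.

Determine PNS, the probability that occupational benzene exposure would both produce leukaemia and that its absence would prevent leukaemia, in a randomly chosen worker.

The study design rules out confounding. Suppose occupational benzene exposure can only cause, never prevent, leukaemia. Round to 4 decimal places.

p₁ = P(outcome | exposed) = 189/4194 = 0.045064
p₀ = P(outcome | unexposed) = 47/3923 = 0.011981
Under exogeneity and monotonicity, PNS = p₁ − p₀.
PNS = 0.045064 − 0.011981 = 0.033084

PNS ≈ 0.0331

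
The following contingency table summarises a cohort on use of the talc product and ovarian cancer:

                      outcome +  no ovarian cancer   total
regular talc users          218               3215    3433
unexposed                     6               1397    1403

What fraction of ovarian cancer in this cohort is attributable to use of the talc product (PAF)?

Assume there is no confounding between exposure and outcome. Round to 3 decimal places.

PAF ≈ 0.908

p₁ = P(outcome | exposed) = 218/3433 = 0.063501
p₀ = P(outcome | unexposed) = 6/1403 = 0.0042766
Exposure prevalence π = 3433/4836 = 0.70988; overall risk P(Y=1) = 0.046319.
Under exogeneity, PAF = [P(Y=1) − p₀]/P(Y=1).
PAF = (0.046319 − 0.0042766) / 0.046319 ≈ 0.9077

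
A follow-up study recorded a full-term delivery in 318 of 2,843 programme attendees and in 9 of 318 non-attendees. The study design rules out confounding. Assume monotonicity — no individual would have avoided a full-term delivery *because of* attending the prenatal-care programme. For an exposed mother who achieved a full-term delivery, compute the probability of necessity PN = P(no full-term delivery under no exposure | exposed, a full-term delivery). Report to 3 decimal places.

p₁ = P(outcome | exposed) = 318/2843 = 0.11185
p₀ = P(outcome | unexposed) = 9/318 = 0.028302
Under exogeneity and monotonicity, PN = (p₁ − p₀) / p₁.
PN = (0.11185 − 0.028302) / 0.11185 = 0.083552 / 0.11185 ≈ 0.7470

PN ≈ 0.747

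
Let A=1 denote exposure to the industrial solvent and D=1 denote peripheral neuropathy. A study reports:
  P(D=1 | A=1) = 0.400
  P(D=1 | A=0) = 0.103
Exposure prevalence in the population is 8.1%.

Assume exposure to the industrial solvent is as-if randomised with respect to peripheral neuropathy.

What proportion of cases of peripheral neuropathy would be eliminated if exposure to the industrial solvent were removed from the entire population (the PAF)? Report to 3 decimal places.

PAF ≈ 0.189

Let p₁ = 0.4, p₀ = 0.103.
Overall risk P(Y=1) = π·p₁ + (1−π)·p₀ = 0.081×0.4 + 0.919×0.103 = 0.12706.
Under exogeneity, PAF = [P(Y=1) − p₀] / P(Y=1).
PAF = (0.12706 − 0.103) / 0.12706 ≈ 0.1893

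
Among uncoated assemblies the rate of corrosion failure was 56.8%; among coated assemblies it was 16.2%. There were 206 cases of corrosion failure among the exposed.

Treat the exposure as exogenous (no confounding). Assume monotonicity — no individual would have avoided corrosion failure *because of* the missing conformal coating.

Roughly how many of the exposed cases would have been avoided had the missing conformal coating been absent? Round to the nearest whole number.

p₁ = 0.568, p₀ = 0.162.
PN = (p₁ − p₀)/p₁ = (0.568 − 0.162) / 0.568 ≈ 0.71479.
Attributable cases ≈ PN × (exposed cases) = 0.71479 × 206 ≈ 147.25.

about 147 cases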